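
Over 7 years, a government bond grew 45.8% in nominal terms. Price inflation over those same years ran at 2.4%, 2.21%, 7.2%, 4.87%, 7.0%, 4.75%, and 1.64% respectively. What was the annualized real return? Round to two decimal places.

Cumulative inflation factor: 1.024 × 1.0221 × 1.072 × 1.0487 × 1.070 × 1.0475 × 1.0164 ≈ 1.34042.
Nominal growth factor: 1.45800. Real growth factor = 1.45800 / 1.34042 ≈ 1.08772.
Annualized: 1.08772^(1/7) − 1 ≈ 0.01208.

1.21%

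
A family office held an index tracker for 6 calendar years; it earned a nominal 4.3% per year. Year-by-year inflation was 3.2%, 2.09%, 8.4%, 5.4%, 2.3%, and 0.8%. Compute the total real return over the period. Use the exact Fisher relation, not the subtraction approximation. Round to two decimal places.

3.71%

Cumulative inflation factor: 1.032 × 1.0209 × 1.084 × 1.054 × 1.023 × 1.008 ≈ 1.24128.
Nominal growth factor: 1.28738. Real growth factor = 1.28738 / 1.24128 ≈ 1.03714.
Total real return ≈ 3.7139%.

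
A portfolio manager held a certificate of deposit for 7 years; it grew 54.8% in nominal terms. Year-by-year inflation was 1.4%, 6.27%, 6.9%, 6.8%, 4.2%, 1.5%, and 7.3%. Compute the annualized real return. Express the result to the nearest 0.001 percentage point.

Cumulative inflation factor: 1.014 × 1.0627 × 1.069 × 1.068 × 1.042 × 1.015 × 1.073 ≈ 1.39615.
Nominal growth factor: 1.54800. Real growth factor = 1.54800 / 1.39615 ≈ 1.10877.
Annualized: 1.10877^(1/7) − 1 ≈ 0.01486.

1.486%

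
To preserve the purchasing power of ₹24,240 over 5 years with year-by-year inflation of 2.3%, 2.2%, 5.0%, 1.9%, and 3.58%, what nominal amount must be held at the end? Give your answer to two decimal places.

₹28,086.56

Cumulative price-level factor: 1.023 × 1.022 × 1.050 × 1.019 × 1.0358 ≈ 1.1586864261.
The nominal amount required is ₹24,240 scaled up by that factor.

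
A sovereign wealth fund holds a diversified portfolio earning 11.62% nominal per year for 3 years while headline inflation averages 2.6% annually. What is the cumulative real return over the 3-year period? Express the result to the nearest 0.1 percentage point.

28.8%

The annual real rate is (1+11.62%)/(1+2.6%) − 1 = 8.7914%.
Compounded over 3 years: (1 + 0.087914)^3 − 1 ≈ 0.28761.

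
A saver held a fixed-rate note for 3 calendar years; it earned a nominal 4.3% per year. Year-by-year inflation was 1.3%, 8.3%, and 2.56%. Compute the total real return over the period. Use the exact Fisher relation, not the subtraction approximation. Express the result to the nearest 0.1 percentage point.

0.8%

Cumulative inflation factor: 1.013 × 1.083 × 1.0256 ≈ 1.12516.
Nominal growth factor: 1.13463. Real growth factor = 1.13463 / 1.12516 ≈ 1.00841.
Total real return ≈ 0.8410%.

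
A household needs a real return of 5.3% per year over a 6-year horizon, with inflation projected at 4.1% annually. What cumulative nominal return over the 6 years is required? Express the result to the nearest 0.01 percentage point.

Required annual nominal rate: (1+5.3%)(1+4.1%) − 1 = 9.6173%.
Cumulative over 6 years: (1 + 0.096173)^6 − 1 ≈ 0.73490.

73.49%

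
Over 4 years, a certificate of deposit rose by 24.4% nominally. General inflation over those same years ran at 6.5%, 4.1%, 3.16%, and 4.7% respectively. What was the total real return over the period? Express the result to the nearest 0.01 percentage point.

3.89%

Cumulative inflation factor: 1.065 × 1.041 × 1.0316 × 1.047 ≈ 1.19745.
Nominal growth factor: 1.24400. Real growth factor = 1.24400 / 1.19745 ≈ 1.03887.
Total real return ≈ 3.8872%.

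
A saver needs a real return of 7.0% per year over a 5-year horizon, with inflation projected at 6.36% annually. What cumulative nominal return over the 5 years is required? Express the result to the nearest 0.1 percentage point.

90.9%

Required annual nominal rate: (1+7.0%)(1+6.36%) − 1 = 13.8052%.
Cumulative over 5 years: (1 + 0.138052)^5 − 1 ≈ 0.90902.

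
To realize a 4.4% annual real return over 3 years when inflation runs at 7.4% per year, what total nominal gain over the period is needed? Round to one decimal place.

Required annual nominal rate: (1+4.4%)(1+7.4%) − 1 = 12.1256%.
Cumulative over 3 years: (1 + 0.121256)^3 − 1 ≈ 0.40966.

41.0%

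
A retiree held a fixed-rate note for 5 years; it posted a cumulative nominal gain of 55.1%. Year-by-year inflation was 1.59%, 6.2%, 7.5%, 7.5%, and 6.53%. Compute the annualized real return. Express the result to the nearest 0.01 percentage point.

3.15%

Cumulative inflation factor: 1.0159 × 1.062 × 1.075 × 1.075 × 1.0653 ≈ 1.32820.
Nominal growth factor: 1.55100. Real growth factor = 1.55100 / 1.32820 ≈ 1.16774.
Annualized: 1.16774^(1/5) − 1 ≈ 0.03150.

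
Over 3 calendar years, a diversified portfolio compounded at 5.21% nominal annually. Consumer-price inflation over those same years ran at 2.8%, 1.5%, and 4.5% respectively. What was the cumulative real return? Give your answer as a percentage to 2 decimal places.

6.81%

Cumulative inflation factor: 1.028 × 1.015 × 1.045 ≈ 1.09037.
Nominal growth factor: 1.16458. Real growth factor = 1.16458 / 1.09037 ≈ 1.06806.
Total real return ≈ 6.8060%.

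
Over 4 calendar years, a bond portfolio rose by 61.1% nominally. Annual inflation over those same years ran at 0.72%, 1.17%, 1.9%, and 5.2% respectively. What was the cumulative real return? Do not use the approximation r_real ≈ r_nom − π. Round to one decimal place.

47.5%

Cumulative inflation factor: 1.0072 × 1.0117 × 1.019 × 1.052 ≈ 1.09234.
Nominal growth factor: 1.61100. Real growth factor = 1.61100 / 1.09234 ≈ 1.47482.
Total real return ≈ 47.4817%.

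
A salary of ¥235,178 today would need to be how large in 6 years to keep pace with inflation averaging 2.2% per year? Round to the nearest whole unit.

Cumulative price-level factor: (1+2.2%)^6 ≈ 1.1394765049.
Multiplying ¥235,178 by the price-level factor gives the future nominal sum.

¥267,980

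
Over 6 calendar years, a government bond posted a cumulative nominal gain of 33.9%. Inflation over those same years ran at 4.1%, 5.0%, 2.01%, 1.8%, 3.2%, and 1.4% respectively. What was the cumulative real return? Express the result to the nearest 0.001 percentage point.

Cumulative inflation factor: 1.041 × 1.050 × 1.0201 × 1.018 × 1.032 × 1.014 ≈ 1.18781.
Nominal growth factor: 1.33900. Real growth factor = 1.33900 / 1.18781 ≈ 1.12728.
Total real return ≈ 12.7281%.

12.728%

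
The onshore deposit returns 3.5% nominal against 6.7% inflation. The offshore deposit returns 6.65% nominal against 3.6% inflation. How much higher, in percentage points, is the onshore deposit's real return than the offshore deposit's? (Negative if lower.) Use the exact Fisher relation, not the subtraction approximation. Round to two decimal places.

The onshore deposit real return: 1.035/1.067 − 1 = -2.999%.
The offshore deposit real return: 1.0665/1.036 − 1 = 2.944%.
Difference: -2.999 − 2.944 = -5.943 pp.

-5.94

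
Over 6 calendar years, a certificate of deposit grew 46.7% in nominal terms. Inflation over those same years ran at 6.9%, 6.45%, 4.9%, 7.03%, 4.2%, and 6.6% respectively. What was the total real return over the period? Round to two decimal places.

3.37%

Cumulative inflation factor: 1.069 × 1.0645 × 1.049 × 1.0703 × 1.042 × 1.066 ≈ 1.41915.
Nominal growth factor: 1.46700. Real growth factor = 1.46700 / 1.41915 ≈ 1.03371.
Total real return ≈ 3.3715%.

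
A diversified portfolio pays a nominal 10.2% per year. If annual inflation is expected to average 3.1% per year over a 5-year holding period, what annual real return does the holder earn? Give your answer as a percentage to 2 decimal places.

With constant rates the annual real return is the same each year: (1+10.2%)/(1+3.1%) − 1 = 0.06887.

6.89%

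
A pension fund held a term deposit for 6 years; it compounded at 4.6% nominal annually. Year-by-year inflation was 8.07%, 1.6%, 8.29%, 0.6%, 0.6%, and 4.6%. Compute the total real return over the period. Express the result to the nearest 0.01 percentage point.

Cumulative inflation factor: 1.0807 × 1.016 × 1.0829 × 1.006 × 1.006 × 1.046 ≈ 1.25868.
Nominal growth factor: 1.30976. Real growth factor = 1.30976 / 1.25868 ≈ 1.04058.
Total real return ≈ 4.0579%.

4.06%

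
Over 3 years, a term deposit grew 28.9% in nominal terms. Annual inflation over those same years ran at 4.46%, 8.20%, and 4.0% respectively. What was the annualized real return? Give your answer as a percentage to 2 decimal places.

Cumulative inflation factor: 1.0446 × 1.0820 × 1.040 ≈ 1.17547.
Nominal growth factor: 1.28900. Real growth factor = 1.28900 / 1.17547 ≈ 1.09658.
Annualized: 1.09658^(1/3) − 1 ≈ 0.03121.

3.12%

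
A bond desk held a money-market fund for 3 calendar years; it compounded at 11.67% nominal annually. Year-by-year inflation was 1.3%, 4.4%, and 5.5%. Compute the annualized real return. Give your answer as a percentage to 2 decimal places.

7.67%

Cumulative inflation factor: 1.013 × 1.044 × 1.055 ≈ 1.11574.
Nominal growth factor: 1.39255. Real growth factor = 1.39255 / 1.11574 ≈ 1.24809.
Annualized: 1.24809^(1/3) − 1 ≈ 0.07667.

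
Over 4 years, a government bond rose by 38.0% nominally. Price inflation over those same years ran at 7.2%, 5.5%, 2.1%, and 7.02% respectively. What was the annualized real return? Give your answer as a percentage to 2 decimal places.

Cumulative inflation factor: 1.072 × 1.055 × 1.021 × 1.0702 ≈ 1.23577.
Nominal growth factor: 1.38000. Real growth factor = 1.38000 / 1.23577 ≈ 1.11671.
Annualized: 1.11671^(1/4) − 1 ≈ 0.02798.

2.80%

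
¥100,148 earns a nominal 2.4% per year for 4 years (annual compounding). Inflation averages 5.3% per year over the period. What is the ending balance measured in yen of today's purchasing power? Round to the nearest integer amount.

¥89,563

Nominal value at maturity: ¥100,148 × (1 + 2.4%)^4 ≈ ¥110,114.
Price-level factor over 4 years: (1 + 5.3%)^4 ≈ 1.2294573985.
Dividing the nominal maturity value by the price-level factor gives the value in today's money.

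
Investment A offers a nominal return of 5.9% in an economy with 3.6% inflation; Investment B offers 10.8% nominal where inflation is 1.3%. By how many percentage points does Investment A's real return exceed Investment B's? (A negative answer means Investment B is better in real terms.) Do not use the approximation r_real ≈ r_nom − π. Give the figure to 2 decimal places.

Investment A real return: 1.059/1.036 − 1 = 2.220%.
Investment B real return: 1.108/1.013 − 1 = 9.378%.
Difference: 2.220 − 9.378 = -7.158 pp.

-7.16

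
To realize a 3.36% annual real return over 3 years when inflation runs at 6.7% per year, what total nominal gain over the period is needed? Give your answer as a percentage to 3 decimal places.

Required annual nominal rate: (1+3.36%)(1+6.7%) − 1 = 10.28512%.
Cumulative over 3 years: (1 + 0.1028512)^3 − 1 ≈ 0.34138.

34.138%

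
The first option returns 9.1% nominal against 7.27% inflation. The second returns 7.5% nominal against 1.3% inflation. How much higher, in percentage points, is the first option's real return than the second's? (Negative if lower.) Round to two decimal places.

-4.41

The first option real return: 1.091/1.0727 − 1 = 1.706%.
The second real return: 1.075/1.013 − 1 = 6.120%.
Difference: 1.706 − 6.120 = -4.414 pp.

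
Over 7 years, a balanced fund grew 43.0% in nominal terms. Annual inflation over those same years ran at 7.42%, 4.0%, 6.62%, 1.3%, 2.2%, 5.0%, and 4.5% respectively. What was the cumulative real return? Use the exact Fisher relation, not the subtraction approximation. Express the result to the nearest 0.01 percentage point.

Cumulative inflation factor: 1.0742 × 1.040 × 1.0662 × 1.013 × 1.022 × 1.050 × 1.045 ≈ 1.35308.
Nominal growth factor: 1.43000. Real growth factor = 1.43000 / 1.35308 ≈ 1.05685.
Total real return ≈ 5.6849%.

5.68%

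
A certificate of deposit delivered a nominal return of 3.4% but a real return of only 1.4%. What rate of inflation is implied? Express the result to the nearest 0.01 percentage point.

1.97%

From (1+r_nom) = (1+r_real)(1+π), we get 1+π = (1 + 3.4%)/(1 + 1.4%) = 1.034/1.014 ≈ 1.01972.
So π ≈ 1.9724%.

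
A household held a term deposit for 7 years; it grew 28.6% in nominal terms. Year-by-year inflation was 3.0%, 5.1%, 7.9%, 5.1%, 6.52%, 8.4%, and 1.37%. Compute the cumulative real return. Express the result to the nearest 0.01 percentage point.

Cumulative inflation factor: 1.030 × 1.051 × 1.079 × 1.051 × 1.0652 × 1.084 × 1.0137 ≈ 1.43692.
Nominal growth factor: 1.28600. Real growth factor = 1.28600 / 1.43692 ≈ 0.89497.
Total real return ≈ -10.5033%.

-10.50%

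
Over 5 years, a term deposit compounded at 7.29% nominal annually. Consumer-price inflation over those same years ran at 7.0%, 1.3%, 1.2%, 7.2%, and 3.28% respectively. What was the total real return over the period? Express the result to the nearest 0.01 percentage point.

Cumulative inflation factor: 1.070 × 1.013 × 1.012 × 1.072 × 1.0328 ≈ 1.21446.
Nominal growth factor: 1.42166. Real growth factor = 1.42166 / 1.21446 ≈ 1.17061.
Total real return ≈ 17.0608%.

17.06%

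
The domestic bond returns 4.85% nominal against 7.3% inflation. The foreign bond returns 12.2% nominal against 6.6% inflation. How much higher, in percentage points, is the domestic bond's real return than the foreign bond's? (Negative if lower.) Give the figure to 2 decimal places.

-7.54

The domestic bond real return: 1.0485/1.073 − 1 = -2.283%.
The foreign bond real return: 1.122/1.066 − 1 = 5.253%.
Difference: -2.283 − 5.253 = -7.536 pp.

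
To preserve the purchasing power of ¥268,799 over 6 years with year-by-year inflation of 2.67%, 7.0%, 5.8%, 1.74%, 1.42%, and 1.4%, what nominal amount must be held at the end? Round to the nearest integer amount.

Cumulative price-level factor: 1.0267 × 1.070 × 1.058 × 1.0174 × 1.0142 × 1.014 ≈ 1.2160916371.
The nominal amount required is ¥268,799 scaled up by that factor.

¥326,884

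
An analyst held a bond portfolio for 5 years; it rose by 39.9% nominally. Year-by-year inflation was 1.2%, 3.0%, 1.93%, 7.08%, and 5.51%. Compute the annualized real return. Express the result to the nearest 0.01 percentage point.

Cumulative inflation factor: 1.012 × 1.030 × 1.0193 × 1.0708 × 1.0551 ≈ 1.20039.
Nominal growth factor: 1.39900. Real growth factor = 1.39900 / 1.20039 ≈ 1.16546.
Annualized: 1.16546^(1/5) − 1 ≈ 0.03110.

3.11%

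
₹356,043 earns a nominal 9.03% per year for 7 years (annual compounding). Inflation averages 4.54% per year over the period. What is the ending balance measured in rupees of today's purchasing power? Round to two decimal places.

Nominal value at maturity: ₹356,043 × (1 + 9.03%)^7 ≈ ₹652,115.52.
Price-level factor over 7 years: (1 + 4.54%)^7 ≈ 1.3645123487.
The maturity value deflated by that factor is the answer in today's purchasing power.

₹477,911.04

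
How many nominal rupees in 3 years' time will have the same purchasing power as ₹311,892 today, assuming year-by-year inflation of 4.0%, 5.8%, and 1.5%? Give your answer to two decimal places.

Cumulative price-level factor: 1.040 × 1.058 × 1.015 = 1.1168248.
Multiplying ₹311,892 by the price-level factor gives the future nominal sum.

₹348,328.72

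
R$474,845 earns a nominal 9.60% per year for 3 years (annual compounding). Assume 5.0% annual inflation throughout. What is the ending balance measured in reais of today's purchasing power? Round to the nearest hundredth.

Nominal value at maturity: R$474,845 × (1 + 9.60%)^3 ≈ R$625,148.99.
Price-level factor over 3 years: (1 + 5.0%)^3 = 1.157625.
Dividing the nominal maturity value by the price-level factor gives the value in today's money.

R$540,027.20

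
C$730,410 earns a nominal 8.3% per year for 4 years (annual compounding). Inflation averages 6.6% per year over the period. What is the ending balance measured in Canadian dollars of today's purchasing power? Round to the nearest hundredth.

C$778,129.21

Nominal value at maturity: C$730,410 × (1 + 8.3%)^4 ≈ C$1,004,802.11.
Price-level factor over 4 years: (1 + 6.6%)^4 ≈ 1.2913049587.
The maturity value deflated by that factor is the answer in today's purchasing power.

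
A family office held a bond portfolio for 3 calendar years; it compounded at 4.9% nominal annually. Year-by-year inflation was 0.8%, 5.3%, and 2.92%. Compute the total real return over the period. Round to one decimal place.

5.7%

Cumulative inflation factor: 1.008 × 1.053 × 1.0292 ≈ 1.09242.
Nominal growth factor: 1.15432. Real growth factor = 1.15432 / 1.09242 ≈ 1.05667.
Total real return ≈ 5.6666%.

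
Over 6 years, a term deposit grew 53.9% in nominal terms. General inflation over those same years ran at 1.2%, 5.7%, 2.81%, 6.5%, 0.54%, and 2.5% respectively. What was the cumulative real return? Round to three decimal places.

27.507%

Cumulative inflation factor: 1.012 × 1.057 × 1.0281 × 1.065 × 1.0054 × 1.025 ≈ 1.20699.
Nominal growth factor: 1.53900. Real growth factor = 1.53900 / 1.20699 ≈ 1.27507.
Total real return ≈ 27.5074%.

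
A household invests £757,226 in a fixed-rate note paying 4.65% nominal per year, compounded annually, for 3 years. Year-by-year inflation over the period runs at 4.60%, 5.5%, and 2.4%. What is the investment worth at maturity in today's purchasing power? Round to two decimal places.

£767,996.28

Nominal value at maturity: £757,226 × (1 + 4.65%)^3 ≈ £867,847.10.
Price-level factor over 3 years: 1.0460 × 1.055 × 1.024 = 1.13001472.
The maturity value deflated by that factor is the answer in today's purchasing power.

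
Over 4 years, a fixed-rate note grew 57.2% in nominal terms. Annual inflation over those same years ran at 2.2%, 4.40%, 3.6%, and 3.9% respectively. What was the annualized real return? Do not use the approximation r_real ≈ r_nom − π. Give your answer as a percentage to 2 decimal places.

8.16%

Cumulative inflation factor: 1.022 × 1.0440 × 1.036 × 1.039 ≈ 1.14849.
Nominal growth factor: 1.57200. Real growth factor = 1.57200 / 1.14849 ≈ 1.36876.
Annualized: 1.36876^(1/4) − 1 ≈ 0.08164.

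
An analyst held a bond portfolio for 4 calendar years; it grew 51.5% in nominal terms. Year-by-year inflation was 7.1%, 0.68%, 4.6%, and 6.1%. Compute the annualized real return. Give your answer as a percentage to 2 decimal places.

6.07%

Cumulative inflation factor: 1.071 × 1.0068 × 1.046 × 1.061 ≈ 1.19668.
Nominal growth factor: 1.51500. Real growth factor = 1.51500 / 1.19668 ≈ 1.26600.
Annualized: 1.26600^(1/4) − 1 ≈ 0.06074.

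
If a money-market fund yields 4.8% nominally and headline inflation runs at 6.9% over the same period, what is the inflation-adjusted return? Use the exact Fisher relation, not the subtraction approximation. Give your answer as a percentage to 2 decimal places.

-1.96%

Real return via the Fisher equation: (1 + 4.8%)/(1 + 6.9%) − 1 = 1.048/1.069 − 1 ≈ -0.01964.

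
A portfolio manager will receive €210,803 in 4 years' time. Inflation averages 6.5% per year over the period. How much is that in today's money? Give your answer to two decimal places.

Price-level factor over 4 years: (1 + 6.5%)^4 ≈ 1.2864663506.
Purchasing power today: €210,803 divided by that factor.

€163,862.04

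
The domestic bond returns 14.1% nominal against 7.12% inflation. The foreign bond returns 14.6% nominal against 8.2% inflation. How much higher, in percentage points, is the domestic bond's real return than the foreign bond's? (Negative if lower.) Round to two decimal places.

The domestic bond real return: 1.141/1.0712 − 1 = 6.516%.
The foreign bond real return: 1.146/1.082 − 1 = 5.915%.
Difference: 6.516 − 5.915 = 0.601 pp.

0.60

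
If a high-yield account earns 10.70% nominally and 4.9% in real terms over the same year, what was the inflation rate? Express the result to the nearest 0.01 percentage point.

5.53%

From (1+r_nom) = (1+r_real)(1+π), we get 1+π = (1 + 10.70%)/(1 + 4.9%) = 1.1070/1.049 ≈ 1.05529.
So π ≈ 5.5291%.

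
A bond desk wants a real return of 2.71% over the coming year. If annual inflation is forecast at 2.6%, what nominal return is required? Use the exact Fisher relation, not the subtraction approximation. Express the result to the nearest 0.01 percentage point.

By the Fisher equation, 1 + r_nom = (1 + 2.71%)(1 + 2.6%) = 1.0271 × 1.026 = 1.0538046.
So r_nom = 5.38046%.

5.38%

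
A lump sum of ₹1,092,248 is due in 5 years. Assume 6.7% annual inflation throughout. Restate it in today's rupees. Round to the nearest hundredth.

₹789,767.32

Price-level factor over 5 years: (1 + 6.7%)^5 ≈ 1.3829997357.
Purchasing power today: ₹1,092,248 divided by that factor.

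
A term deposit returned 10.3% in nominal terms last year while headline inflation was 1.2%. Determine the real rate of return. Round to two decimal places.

Real return via the Fisher equation: (1 + 10.3%)/(1 + 1.2%) − 1 = 1.103/1.012 − 1 ≈ 0.08992.

8.99%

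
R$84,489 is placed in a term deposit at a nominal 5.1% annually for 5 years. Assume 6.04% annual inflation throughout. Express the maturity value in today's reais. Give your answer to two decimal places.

Nominal value at maturity: R$84,489 × (1 + 5.1%)^5 ≈ R$108,346.22.
Price-level factor over 5 years: (1 + 6.04%)^5 ≈ 1.3407524379.
Dividing the nominal maturity value by the price-level factor gives the value in today's money.

R$80,810.01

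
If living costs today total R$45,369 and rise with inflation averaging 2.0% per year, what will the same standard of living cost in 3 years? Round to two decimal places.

R$48,145.95

Cumulative price-level factor: (1+2.0%)^3 = 1.061208.
The nominal amount required is R$45,369 scaled up by that factor.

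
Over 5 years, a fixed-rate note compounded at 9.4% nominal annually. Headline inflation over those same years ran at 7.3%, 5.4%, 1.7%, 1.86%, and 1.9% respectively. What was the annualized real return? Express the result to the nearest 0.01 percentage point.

Cumulative inflation factor: 1.073 × 1.054 × 1.017 × 1.0186 × 1.019 ≈ 1.19382.
Nominal growth factor: 1.56706. Real growth factor = 1.56706 / 1.19382 ≈ 1.31265.
Annualized: 1.31265^(1/5) − 1 ≈ 0.05592.

5.59%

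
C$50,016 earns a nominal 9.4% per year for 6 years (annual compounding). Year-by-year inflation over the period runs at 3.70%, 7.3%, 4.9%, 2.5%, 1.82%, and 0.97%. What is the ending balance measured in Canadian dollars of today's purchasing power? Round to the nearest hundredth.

Nominal value at maturity: C$50,016 × (1 + 9.4%)^6 ≈ C$85,745.81.
Price-level factor over 6 years: 1.0370 × 1.073 × 1.049 × 1.025 × 1.0182 × 1.0097 ≈ 1.2299948156.
The maturity value deflated by that factor is the answer in today's purchasing power.

C$69,712.33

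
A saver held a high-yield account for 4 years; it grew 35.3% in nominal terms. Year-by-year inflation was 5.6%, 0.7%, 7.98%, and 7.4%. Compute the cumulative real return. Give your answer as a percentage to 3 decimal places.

9.713%

Cumulative inflation factor: 1.056 × 1.007 × 1.0798 × 1.074 ≈ 1.23322.
Nominal growth factor: 1.35300. Real growth factor = 1.35300 / 1.23322 ≈ 1.09713.
Total real return ≈ 9.7127%.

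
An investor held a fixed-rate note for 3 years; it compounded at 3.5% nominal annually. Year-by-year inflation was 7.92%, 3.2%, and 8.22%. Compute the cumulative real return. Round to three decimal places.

-8.012%

Cumulative inflation factor: 1.0792 × 1.032 × 1.0822 ≈ 1.20528.
Nominal growth factor: 1.10872. Real growth factor = 1.10872 / 1.20528 ≈ 0.91988.
Total real return ≈ -8.0118%.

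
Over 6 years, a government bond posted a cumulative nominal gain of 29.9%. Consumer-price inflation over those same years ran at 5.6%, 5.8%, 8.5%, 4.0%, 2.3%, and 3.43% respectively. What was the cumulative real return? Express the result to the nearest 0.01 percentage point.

Cumulative inflation factor: 1.056 × 1.058 × 1.085 × 1.040 × 1.023 × 1.0343 ≈ 1.33394.
Nominal growth factor: 1.29900. Real growth factor = 1.29900 / 1.33394 ≈ 0.97381.
Total real return ≈ -2.6190%.

-2.62%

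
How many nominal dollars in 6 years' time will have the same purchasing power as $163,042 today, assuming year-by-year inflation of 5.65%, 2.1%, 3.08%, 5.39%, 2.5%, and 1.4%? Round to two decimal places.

Cumulative price-level factor: 1.0565 × 1.021 × 1.0308 × 1.0539 × 1.025 × 1.014 ≈ 1.2179539781.
The nominal amount required is $163,042 scaled up by that factor.

$198,577.65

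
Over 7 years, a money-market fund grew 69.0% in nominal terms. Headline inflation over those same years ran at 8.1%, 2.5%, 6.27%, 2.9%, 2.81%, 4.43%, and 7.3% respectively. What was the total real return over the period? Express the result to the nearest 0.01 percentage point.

21.07%

Cumulative inflation factor: 1.081 × 1.025 × 1.0627 × 1.029 × 1.0281 × 1.0443 × 1.073 ≈ 1.39584.
Nominal growth factor: 1.69000. Real growth factor = 1.69000 / 1.39584 ≈ 1.21074.
Total real return ≈ 21.0740%.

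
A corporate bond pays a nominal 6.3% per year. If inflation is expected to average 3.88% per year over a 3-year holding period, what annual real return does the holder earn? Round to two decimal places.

2.33%

With constant rates the annual real return is the same each year: (1+6.3%)/(1+3.88%) − 1 = 0.02330.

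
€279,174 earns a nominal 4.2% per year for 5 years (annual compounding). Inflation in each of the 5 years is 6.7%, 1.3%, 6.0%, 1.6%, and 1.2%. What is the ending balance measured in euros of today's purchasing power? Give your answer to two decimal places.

€291,111.67

Nominal value at maturity: €279,174 × (1 + 4.2%)^5 ≈ €342,936.38.
Price-level factor over 5 years: 1.067 × 1.013 × 1.060 × 1.016 × 1.012 ≈ 1.1780234901.
Dividing the nominal maturity value by the price-level factor gives the value in today's money.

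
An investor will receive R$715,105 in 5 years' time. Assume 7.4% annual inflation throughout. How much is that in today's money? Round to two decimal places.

R$500,435.84

Price-level factor over 5 years: (1 + 7.4%)^5 ≈ 1.4289643919.
Purchasing power today: R$715,105 divided by that factor.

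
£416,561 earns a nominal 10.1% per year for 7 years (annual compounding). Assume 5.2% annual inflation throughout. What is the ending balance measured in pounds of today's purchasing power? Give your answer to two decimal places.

£572,901.11

Nominal value at maturity: £416,561 × (1 + 10.1%)^7 ≈ £816,939.40.
Price-level factor over 7 years: (1 + 5.2%)^7 ≈ 1.4259693103.
Dividing the nominal maturity value by the price-level factor gives the value in today's money.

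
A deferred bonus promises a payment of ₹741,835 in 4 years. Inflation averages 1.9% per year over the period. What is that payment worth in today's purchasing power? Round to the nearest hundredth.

₹688,035.08

Price-level factor over 4 years: (1 + 1.9%)^4 ≈ 1.0781935663.
Purchasing power today: ₹741,835 divided by that factor.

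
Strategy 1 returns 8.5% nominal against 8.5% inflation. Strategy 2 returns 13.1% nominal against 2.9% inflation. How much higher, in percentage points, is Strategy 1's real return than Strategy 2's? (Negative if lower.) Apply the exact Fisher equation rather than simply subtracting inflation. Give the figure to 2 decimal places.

Strategy 1 real return: 1.085/1.085 − 1 = 0.000%.
Strategy 2 real return: 1.131/1.029 − 1 = 9.913%.
Difference: 0.000 − 9.913 = -9.913 pp.

-9.91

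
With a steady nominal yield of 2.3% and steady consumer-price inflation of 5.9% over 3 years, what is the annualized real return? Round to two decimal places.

With constant rates the annual real return is the same each year: (1+2.3%)/(1+5.9%) − 1 = -0.03399.

-3.40%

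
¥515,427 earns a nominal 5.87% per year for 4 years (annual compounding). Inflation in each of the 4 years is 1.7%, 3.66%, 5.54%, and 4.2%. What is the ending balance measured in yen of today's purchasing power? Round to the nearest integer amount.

Nominal value at maturity: ¥515,427 × (1 + 5.87%)^4 ≈ ¥647,528.
Price-level factor over 4 years: 1.017 × 1.0366 × 1.0554 × 1.042 ≈ 1.1593564065.
The maturity value deflated by that factor is the answer in today's purchasing power.

¥558,524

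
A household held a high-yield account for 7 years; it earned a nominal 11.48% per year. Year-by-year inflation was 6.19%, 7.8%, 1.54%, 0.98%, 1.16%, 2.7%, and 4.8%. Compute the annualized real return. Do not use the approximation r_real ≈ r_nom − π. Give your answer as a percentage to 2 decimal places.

7.64%

Cumulative inflation factor: 1.0619 × 1.078 × 1.0154 × 1.0098 × 1.0116 × 1.027 × 1.048 ≈ 1.27795.
Nominal growth factor: 2.13983. Real growth factor = 2.13983 / 1.27795 ≈ 1.67442.
Annualized: 1.67442^(1/7) − 1 ≈ 0.07642.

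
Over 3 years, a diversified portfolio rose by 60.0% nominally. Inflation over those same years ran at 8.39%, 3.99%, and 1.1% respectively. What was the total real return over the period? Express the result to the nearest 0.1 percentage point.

40.4%

Cumulative inflation factor: 1.0839 × 1.0399 × 1.011 ≈ 1.13955.
Nominal growth factor: 1.60000. Real growth factor = 1.60000 / 1.13955 ≈ 1.40407.
Total real return ≈ 40.4068%.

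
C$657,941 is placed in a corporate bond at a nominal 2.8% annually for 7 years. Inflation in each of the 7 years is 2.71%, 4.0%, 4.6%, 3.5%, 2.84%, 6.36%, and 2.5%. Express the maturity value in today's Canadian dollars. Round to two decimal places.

Nominal value at maturity: C$657,941 × (1 + 2.8%)^7 ≈ C$798,249.68.
Price-level factor over 7 years: 1.0271 × 1.040 × 1.046 × 1.035 × 1.0284 × 1.0636 × 1.025 ≈ 1.2965293869.
Dividing the nominal maturity value by the price-level factor gives the value in today's money.

C$615,681.90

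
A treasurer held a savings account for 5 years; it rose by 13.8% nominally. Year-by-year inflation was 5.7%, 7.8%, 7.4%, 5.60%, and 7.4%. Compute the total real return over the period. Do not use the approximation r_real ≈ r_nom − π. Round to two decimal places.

-18.01%

Cumulative inflation factor: 1.057 × 1.078 × 1.074 × 1.0560 × 1.074 ≈ 1.38793.
Nominal growth factor: 1.13800. Real growth factor = 1.13800 / 1.38793 ≈ 0.81993.
Total real return ≈ -18.0071%.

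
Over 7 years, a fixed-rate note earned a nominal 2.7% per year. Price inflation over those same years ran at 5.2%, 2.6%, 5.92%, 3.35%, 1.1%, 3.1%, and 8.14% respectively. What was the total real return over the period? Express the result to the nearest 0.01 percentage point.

-9.52%

Cumulative inflation factor: 1.052 × 1.026 × 1.0592 × 1.0335 × 1.011 × 1.031 × 1.0814 ≈ 1.33183.
Nominal growth factor: 1.20502. Real growth factor = 1.20502 / 1.33183 ≈ 0.90478.
Total real return ≈ -9.5215%.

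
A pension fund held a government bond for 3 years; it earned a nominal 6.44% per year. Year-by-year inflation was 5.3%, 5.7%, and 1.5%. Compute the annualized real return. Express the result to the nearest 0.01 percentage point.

2.20%

Cumulative inflation factor: 1.053 × 1.057 × 1.015 ≈ 1.12972.
Nominal growth factor: 1.20591. Real growth factor = 1.20591 / 1.12972 ≈ 1.06744.
Annualized: 1.06744^(1/3) − 1 ≈ 0.02199.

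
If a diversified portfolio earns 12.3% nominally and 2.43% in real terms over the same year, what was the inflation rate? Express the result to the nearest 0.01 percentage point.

From (1+r_nom) = (1+r_real)(1+π), we get 1+π = (1 + 12.3%)/(1 + 2.43%) = 1.123/1.0243 ≈ 1.09636.
So π ≈ 9.6358%.

9.64%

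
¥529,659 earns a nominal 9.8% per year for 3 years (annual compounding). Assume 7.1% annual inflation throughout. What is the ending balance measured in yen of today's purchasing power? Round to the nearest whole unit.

¥570,736

Nominal value at maturity: ¥529,659 × (1 + 9.8%)^3 ≈ ¥701,138.
Price-level factor over 3 years: (1 + 7.1%)^3 = 1.228480911.
The maturity value deflated by that factor is the answer in today's purchasing power.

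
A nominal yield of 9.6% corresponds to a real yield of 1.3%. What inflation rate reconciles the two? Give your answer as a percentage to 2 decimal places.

From (1+r_nom) = (1+r_real)(1+π), we get 1+π = (1 + 9.6%)/(1 + 1.3%) = 1.096/1.013 ≈ 1.08193.
So π ≈ 8.1935%.

8.19%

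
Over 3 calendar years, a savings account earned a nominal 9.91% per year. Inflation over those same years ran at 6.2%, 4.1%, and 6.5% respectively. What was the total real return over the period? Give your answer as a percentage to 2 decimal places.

Cumulative inflation factor: 1.062 × 1.041 × 1.065 ≈ 1.17740.
Nominal growth factor: 1.32774. Real growth factor = 1.32774 / 1.17740 ≈ 1.12768.
Total real return ≈ 12.7682%.

12.77%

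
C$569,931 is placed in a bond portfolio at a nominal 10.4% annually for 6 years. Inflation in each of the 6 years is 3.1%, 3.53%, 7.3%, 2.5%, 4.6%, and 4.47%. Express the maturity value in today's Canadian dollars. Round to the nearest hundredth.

C$804,386.87

Nominal value at maturity: C$569,931 × (1 + 10.4%)^6 ≈ C$1,031,897.88.
Price-level factor over 6 years: 1.031 × 1.0353 × 1.073 × 1.025 × 1.046 × 1.0447 ≈ 1.2828377928.
Dividing the nominal maturity value by the price-level factor gives the value in today's money.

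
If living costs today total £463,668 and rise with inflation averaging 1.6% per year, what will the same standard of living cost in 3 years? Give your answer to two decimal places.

Cumulative price-level factor: (1+1.6%)^3 = 1.048772096.
Multiplying £463,668 by the price-level factor gives the future nominal sum.

£486,282.06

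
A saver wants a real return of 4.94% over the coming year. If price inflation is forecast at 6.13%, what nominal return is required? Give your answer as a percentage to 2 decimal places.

11.37%

By the Fisher equation, 1 + r_nom = (1 + 4.94%)(1 + 6.13%) = 1.0494 × 1.0613 = 1.11372822.
So r_nom = 11.372822%.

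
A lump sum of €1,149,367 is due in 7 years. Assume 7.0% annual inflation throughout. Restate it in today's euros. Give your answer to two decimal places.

€715,768.00

Price-level factor over 7 years: (1 + 7.0%)^7 ≈ 1.6057814765.
Purchasing power today: €1,149,367 divided by that factor.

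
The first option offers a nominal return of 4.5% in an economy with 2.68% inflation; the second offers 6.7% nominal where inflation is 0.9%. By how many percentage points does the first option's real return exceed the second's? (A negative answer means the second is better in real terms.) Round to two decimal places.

The first option real return: 1.045/1.0268 − 1 = 1.772%.
The second real return: 1.067/1.009 − 1 = 5.748%.
Difference: 1.772 − 5.748 = -3.976 pp.

-3.98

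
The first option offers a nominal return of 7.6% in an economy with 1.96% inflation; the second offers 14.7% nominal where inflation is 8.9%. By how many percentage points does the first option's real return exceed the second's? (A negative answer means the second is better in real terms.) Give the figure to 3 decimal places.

0.206

The first option real return: 1.076/1.0196 − 1 = 5.5316%.
The second real return: 1.147/1.089 − 1 = 5.3260%.
Difference: 5.5316 − 5.3260 = 0.2056 pp.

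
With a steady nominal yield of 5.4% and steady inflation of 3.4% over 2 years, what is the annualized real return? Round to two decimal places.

With constant rates the annual real return is the same each year: (1+5.4%)/(1+3.4%) − 1 = 0.01934.

1.93%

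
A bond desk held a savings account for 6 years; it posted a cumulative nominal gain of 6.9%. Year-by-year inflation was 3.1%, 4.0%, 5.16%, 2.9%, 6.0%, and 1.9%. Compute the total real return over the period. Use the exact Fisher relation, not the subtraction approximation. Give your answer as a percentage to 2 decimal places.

-14.70%

Cumulative inflation factor: 1.031 × 1.040 × 1.0516 × 1.029 × 1.060 × 1.019 ≈ 1.25325.
Nominal growth factor: 1.06900. Real growth factor = 1.06900 / 1.25325 ≈ 0.85298.
Total real return ≈ -14.7018%.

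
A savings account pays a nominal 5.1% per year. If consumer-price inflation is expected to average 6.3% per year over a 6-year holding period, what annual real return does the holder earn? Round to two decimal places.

-1.13%

With constant rates the annual real return is the same each year: (1+5.1%)/(1+6.3%) − 1 = -0.01129.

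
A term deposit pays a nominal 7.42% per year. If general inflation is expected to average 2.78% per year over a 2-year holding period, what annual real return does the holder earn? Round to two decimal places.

With constant rates the annual real return is the same each year: (1+7.42%)/(1+2.78%) − 1 = 0.04514.

4.51%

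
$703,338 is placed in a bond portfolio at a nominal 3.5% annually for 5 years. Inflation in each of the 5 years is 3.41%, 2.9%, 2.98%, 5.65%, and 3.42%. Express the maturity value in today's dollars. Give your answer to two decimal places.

$697,687.59

Nominal value at maturity: $703,338 × (1 + 3.5%)^5 ≈ $835,344.91.
Price-level factor over 5 years: 1.0341 × 1.029 × 1.0298 × 1.0565 × 1.0342 ≈ 1.1973051077.
Dividing the nominal maturity value by the price-level factor gives the value in today's money.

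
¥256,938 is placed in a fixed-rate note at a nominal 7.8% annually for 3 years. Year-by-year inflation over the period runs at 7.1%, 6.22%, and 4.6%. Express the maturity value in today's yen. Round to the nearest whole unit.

Nominal value at maturity: ¥256,938 × (1 + 7.8%)^3 ≈ ¥321,873.
Price-level factor over 3 years: 1.071 × 1.0622 × 1.046 = 1.1899465452.
The maturity value deflated by that factor is the answer in today's purchasing power.

¥270,494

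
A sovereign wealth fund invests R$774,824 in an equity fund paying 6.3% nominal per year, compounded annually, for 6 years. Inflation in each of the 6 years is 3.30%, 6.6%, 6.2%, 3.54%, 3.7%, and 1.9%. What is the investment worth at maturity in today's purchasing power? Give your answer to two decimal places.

R$873,694.31

Nominal value at maturity: R$774,824 × (1 + 6.3%)^6 ≈ R$1,117,899.22.
Price-level factor over 6 years: 1.0330 × 1.066 × 1.062 × 1.0354 × 1.037 × 1.019 ≈ 1.2795084077.
The maturity value deflated by that factor is the answer in today's purchasing power.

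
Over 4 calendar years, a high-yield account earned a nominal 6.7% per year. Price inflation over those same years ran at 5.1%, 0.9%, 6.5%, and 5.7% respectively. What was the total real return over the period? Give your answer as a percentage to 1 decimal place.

8.6%

Cumulative inflation factor: 1.051 × 1.009 × 1.065 × 1.057 ≈ 1.19376.
Nominal growth factor: 1.29616. Real growth factor = 1.29616 / 1.19376 ≈ 1.08577.
Total real return ≈ 8.5773%.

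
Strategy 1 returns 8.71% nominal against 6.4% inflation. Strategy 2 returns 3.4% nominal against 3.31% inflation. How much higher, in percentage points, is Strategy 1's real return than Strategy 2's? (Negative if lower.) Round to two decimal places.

Strategy 1 real return: 1.0871/1.064 − 1 = 2.171%.
Strategy 2 real return: 1.034/1.0331 − 1 = 0.087%.
Difference: 2.171 − 0.087 = 2.084 pp.

2.08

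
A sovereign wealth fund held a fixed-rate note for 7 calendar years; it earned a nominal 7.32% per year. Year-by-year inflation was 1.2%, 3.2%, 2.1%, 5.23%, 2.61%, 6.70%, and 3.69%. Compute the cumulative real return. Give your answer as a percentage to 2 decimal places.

28.72%

Cumulative inflation factor: 1.012 × 1.032 × 1.021 × 1.0523 × 1.0261 × 1.0670 × 1.0369 ≈ 1.27384.
Nominal growth factor: 1.63970. Real growth factor = 1.63970 / 1.27384 ≈ 1.28721.
Total real return ≈ 28.7206%.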